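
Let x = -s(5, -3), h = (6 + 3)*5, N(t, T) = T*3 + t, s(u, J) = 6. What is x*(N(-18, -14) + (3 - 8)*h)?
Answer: 1710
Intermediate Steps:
N(t, T) = t + 3*T (N(t, T) = 3*T + t = t + 3*T)
h = 45 (h = 9*5 = 45)
x = -6 (x = -1*6 = -6)
x*(N(-18, -14) + (3 - 8)*h) = -6*((-18 + 3*(-14)) + (3 - 8)*45) = -6*((-18 - 42) - 5*45) = -6*(-60 - 225) = -6*(-285) = 1710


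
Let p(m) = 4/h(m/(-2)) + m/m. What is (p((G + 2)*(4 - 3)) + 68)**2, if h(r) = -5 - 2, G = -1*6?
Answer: 229441/49 ≈ 4682.5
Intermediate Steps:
G = -6
h(r) = -7
p(m) = 3/7 (p(m) = 4/(-7) + m/m = 4*(-1/7) + 1 = -4/7 + 1 = 3/7)
(p((G + 2)*(4 - 3)) + 68)**2 = (3/7 + 68)**2 = (479/7)**2 = 229441/49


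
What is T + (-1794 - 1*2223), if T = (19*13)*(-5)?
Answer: -5252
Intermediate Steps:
T = -1235 (T = 247*(-5) = -1235)
T + (-1794 - 1*2223) = -1235 + (-1794 - 1*2223) = -1235 + (-1794 - 2223) = -1235 - 4017 = -5252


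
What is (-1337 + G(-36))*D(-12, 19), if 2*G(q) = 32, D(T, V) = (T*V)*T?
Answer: -3614256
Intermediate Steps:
D(T, V) = V*T**2
G(q) = 16 (G(q) = (1/2)*32 = 16)
(-1337 + G(-36))*D(-12, 19) = (-1337 + 16)*(19*(-12)**2) = -25099*144 = -1321*2736 = -3614256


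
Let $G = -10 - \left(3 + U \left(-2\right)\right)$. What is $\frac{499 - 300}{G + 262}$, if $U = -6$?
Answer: $\frac{199}{237} \approx 0.83966$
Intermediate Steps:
$G = -25$ ($G = -10 - \left(3 - -12\right) = -10 - \left(3 + 12\right) = -10 - 15 = -25$)
$\frac{499 - 300}{G + 262} = \frac{499 - 300}{-25 + 262} = \frac{199}{237}$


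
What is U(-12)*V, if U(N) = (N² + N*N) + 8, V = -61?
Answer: -18056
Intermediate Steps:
U(N) = 8 + 2*N² (U(N) = (N² + N²) + 8 = 2*N² + 8 = 8 + 2*N²)
U(-12)*V = (8 + 2*(-12)²)*(-61) = (8 + 2*144)*(-61) = (8 + 288)*(-61) = 296*(-61) = -18056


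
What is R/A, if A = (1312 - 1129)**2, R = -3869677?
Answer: -3869677/33489 ≈ -115.55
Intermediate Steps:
A = 33489 (A = 183**2 = 33489)
R/A = -3869677/33489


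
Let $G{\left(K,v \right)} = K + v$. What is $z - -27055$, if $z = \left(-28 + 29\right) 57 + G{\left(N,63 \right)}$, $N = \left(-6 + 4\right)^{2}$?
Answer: $27179$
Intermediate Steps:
$N = 4$ ($N = \left(-2\right)^{2} = 4$)
$z = 124$ ($z = \left(-28 + 29\right) 57 + \left(4 + 63\right) = 1 \cdot 57 + 67 = 57 + 67 = 124$)
$z - -27055 = 124 - -27055 = 124 + 27055 = 27179$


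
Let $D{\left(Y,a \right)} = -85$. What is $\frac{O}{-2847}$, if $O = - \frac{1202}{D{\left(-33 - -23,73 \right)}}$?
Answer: $- \frac{1202}{241995} \approx -0.004967$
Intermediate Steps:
$O = \frac{1202}{85}$ ($O = - \frac{1202}{-85} = \left(-1202\right) \left(- \frac{1}{85}\right) = \frac{1202}{85} \approx 14.141$)
$\frac{O}{-2847} = \frac{1202}{85 \left(-2847\right)} = \frac{1202}{85} \left(- \frac{1}{2847}\right) = - \frac{1202}{241995}$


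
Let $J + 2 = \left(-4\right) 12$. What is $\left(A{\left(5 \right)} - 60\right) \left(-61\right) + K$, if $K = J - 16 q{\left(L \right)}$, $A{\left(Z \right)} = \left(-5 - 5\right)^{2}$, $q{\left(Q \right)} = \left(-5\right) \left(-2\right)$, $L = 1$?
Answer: $-2650$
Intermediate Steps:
$q{\left(Q \right)} = 10$
$A{\left(Z \right)} = 100$ ($A{\left(Z \right)} = \left(-10\right)^{2} = 100$)
$J = -50$ ($J = -2 - 48 = -50$)
$K = -210$ ($K = -50 - 160 = -210$)
$\left(A{\left(5 \right)} - 60\right) \left(-61\right) + K = \left(100 - 60\right) \left(-61\right) - 210 = 40 \left(-61\right) - 210 = -2440 - 210 = -2650$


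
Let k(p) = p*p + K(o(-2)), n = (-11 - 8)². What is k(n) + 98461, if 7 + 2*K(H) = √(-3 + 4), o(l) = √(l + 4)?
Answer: 228779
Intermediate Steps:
o(l) = √(4 + l)
K(H) = -3 (K(H) = -7/2 + √(-3 + 4)/2 = -7/2 + √1/2 = -7/2 + (½)*1 = -7/2 + ½ = -3)
n = 361 (n = (-19)² = 361)
k(p) = -3 + p² (k(p) = p*p - 3 = p² - 3 = -3 + p²)
k(n) + 98461 = (-3 + 361²) + 98461 = (-3 + 130321) + 98461 = 130318 + 98461 = 228779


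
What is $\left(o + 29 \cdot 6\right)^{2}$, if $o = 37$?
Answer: $44521$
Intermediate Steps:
$\left(o + 29 \cdot 6\right)^{2} = \left(37 + 29 \cdot 6\right)^{2} = \left(37 + 174\right)^{2} = 211^{2} = 44521$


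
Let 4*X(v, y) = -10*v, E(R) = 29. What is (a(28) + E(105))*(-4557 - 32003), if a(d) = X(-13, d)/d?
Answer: -7718730/7 ≈ -1.1027e+6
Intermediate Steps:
X(v, y) = -5*v/2 (X(v, y) = (-10*v)/4 = -5*v/2)
a(d) = 65/(2*d) (a(d) = (-5/2*(-13))/d = 65/(2*d))
(a(28) + E(105))*(-4557 - 32003) = ((65/2)/28 + 29)*(-4557 - 32003) = ((65/2)*(1/28) + 29)*(-36560) = (65/56 + 29)*(-36560) = (1689/56)*(-36560) = -7718730/7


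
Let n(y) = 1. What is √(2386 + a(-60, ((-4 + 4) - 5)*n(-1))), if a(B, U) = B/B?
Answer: √2387 ≈ 48.857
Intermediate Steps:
a(B, U) = 1
√(2386 + a(-60, ((-4 + 4) - 5)*n(-1))) = √(2386 + 1) = √2387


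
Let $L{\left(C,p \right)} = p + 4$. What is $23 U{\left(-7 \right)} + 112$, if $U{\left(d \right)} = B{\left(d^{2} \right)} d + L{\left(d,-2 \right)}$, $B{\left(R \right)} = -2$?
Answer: $480$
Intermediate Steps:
$L{\left(C,p \right)} = 4 + p$
$U{\left(d \right)} = 2 - 2 d$ ($U{\left(d \right)} = - 2 d + \left(4 - 2\right) = - 2 d + 2 = 2 - 2 d$)
$23 U{\left(-7 \right)} + 112 = 23 \left(2 - -14\right) + 112 = 23 \left(2 + 14\right) + 112 = 23 \cdot 16 + 112 = 368 + 112 = 480$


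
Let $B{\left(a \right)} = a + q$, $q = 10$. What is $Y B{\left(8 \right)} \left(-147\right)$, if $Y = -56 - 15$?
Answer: $187866$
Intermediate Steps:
$Y = -71$ ($Y = -56 - 15 = -71$)
$B{\left(a \right)} = 10 + a$ ($B{\left(a \right)} = a + 10 = 10 + a$)
$Y B{\left(8 \right)} \left(-147\right) = - 71 \left(10 + 8\right) \left(-147\right) = \left(-71\right) 18 \left(-147\right) = \left(-1278\right) \left(-147\right) = 187866$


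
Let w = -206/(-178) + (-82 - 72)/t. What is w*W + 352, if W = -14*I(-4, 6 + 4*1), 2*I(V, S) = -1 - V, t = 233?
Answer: 7083271/20737 ≈ 341.58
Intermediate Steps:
I(V, S) = -1/2 - V/2 (I(V, S) = (-1 - V)/2 = -1/2 - V/2)
W = -21 (W = -14*(-1/2 - 1/2*(-4)) = -14*(-1/2 + 2) = -14*3/2 = -21)
w = 10293/20737 (w = -206/(-178) + (-82 - 72)/233 = -206*(-1/178) - 154*1/233 = 103/89 - 154/233 = 10293/20737 ≈ 0.49636)
w*W + 352 = (10293/20737)*(-21) + 352 = -216153/20737 + 352 = 7083271/20737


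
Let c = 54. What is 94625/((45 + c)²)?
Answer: 94625/9801 ≈ 9.6546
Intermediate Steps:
94625/((45 + c)²) = 94625/((45 + 54)²) = 94625/(99²) = 94625/9801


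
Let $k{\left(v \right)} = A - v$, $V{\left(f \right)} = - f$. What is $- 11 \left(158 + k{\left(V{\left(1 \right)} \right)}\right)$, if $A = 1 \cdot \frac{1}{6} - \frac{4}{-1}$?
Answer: $- \frac{10769}{6} \approx -1794.8$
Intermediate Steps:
$A = \frac{25}{6}$ ($A = 1 \cdot \frac{1}{6} - -4 = \frac{1}{6} + 4 = \frac{25}{6} \approx 4.1667$)
$k{\left(v \right)} = \frac{25}{6} - v$
$- 11 \left(158 + k{\left(V{\left(1 \right)} \right)}\right) = - 11 \left(158 + \left(\frac{25}{6} - \left(-1\right) 1\right)\right) = - 11 \left(158 + \left(\frac{25}{6} - -1\right)\right) = - 11 \left(158 + \left(\frac{25}{6} + 1\right)\right) = - 11 \left(158 + \frac{31}{6}\right) = \left(-11\right) \frac{979}{6} = - \frac{10769}{6}$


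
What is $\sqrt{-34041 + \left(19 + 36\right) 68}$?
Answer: $i \sqrt{30301} \approx 174.07 i$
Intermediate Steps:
$\sqrt{-34041 + \left(19 + 36\right) 68} = \sqrt{-34041 + 55 \cdot 68} = \sqrt{-34041 + 3740} = \sqrt{-30301} = i \sqrt{30301}$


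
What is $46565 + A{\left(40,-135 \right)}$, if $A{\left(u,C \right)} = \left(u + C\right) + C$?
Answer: $46335$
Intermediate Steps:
$A{\left(u,C \right)} = u + 2 C$ ($A{\left(u,C \right)} = \left(C + u\right) + C = u + 2 C$)
$46565 + A{\left(40,-135 \right)} = 46565 + \left(40 + 2 \left(-135\right)\right) = 46565 + \left(40 - 270\right) = 46565 - 230 = 46335$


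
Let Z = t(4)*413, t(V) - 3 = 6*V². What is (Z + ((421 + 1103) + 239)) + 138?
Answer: 42788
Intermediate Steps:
t(V) = 3 + 6*V²
Z = 40887 (Z = (3 + 6*4²)*413 = (3 + 6*16)*413 = (3 + 96)*413 = 99*413 = 40887)
(Z + ((421 + 1103) + 239)) + 138 = (40887 + ((421 + 1103) + 239)) + 138 = (40887 + (1524 + 239)) + 138 = (40887 + 1763) + 138 = 42650 + 138 = 42788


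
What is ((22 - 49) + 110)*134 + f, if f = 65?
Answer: 11187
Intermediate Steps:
((22 - 49) + 110)*134 + f = ((22 - 49) + 110)*134 + 65 = (-27 + 110)*134 + 65 = 83*134 + 65 = 11122 + 65 = 11187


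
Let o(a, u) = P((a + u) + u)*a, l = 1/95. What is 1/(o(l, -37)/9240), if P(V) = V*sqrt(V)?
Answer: 2527000*I*sqrt(74195)/499059 ≈ 1379.2*I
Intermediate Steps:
l = 1/95 ≈ 0.010526
P(V) = V**(3/2)
o(a, u) = a*(a + 2*u)**(3/2) (o(a, u) = ((a + u) + u)**(3/2)*a = (a + 2*u)**(3/2)*a = a*(a + 2*u)**(3/2))
1/(o(l, -37)/9240) = 1/(((1/95 + 2*(-37))**(3/2)/95)/9240) = 1/(((1/95 - 74)**(3/2)/95)*(1/9240)) = 1/(((-7029/95)**(3/2)/95)*(1/9240)) = 1/(((-21087*I*sqrt(74195)/9025)/95)*(1/9240)) = 1/(-21087*I*sqrt(74195)/857375*(1/9240)) = 1/(-639*I*sqrt(74195)/240065000) = 2527000*I*sqrt(74195)/499059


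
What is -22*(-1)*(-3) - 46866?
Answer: -46932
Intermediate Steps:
-22*(-1)*(-3) - 46866 = 22*(-3) - 46866 = -66 - 46866 = -46932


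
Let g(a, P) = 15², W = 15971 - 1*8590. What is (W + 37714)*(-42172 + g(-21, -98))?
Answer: -1891599965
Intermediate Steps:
W = 7381 (W = 15971 - 8590 = 7381)
g(a, P) = 225
(W + 37714)*(-42172 + g(-21, -98)) = (7381 + 37714)*(-42172 + 225) = 45095*(-41947) = -1891599965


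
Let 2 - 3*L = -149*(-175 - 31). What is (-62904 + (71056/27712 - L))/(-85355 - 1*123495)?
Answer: 273677317/1085184600 ≈ 0.25219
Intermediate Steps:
L = -30692/3 (L = 2/3 - (-149)*(-175 - 31)/3 = 2/3 - (-149)*(-206)/3 = 2/3 - 1/3*30694 = 2/3 - 30694/3 = -30692/3 ≈ -10231.)
(-62904 + (71056/27712 - L))/(-85355 - 1*123495) = (-62904 + (71056/27712 - 1*(-30692/3)))/(-85355 - 1*123495) = (-62904 + (71056*(1/27712) + 30692/3))/(-85355 - 123495) = (-62904 + (4441/1732 + 30692/3))/(-208850) = (-62904 + 53171867/5196)*(-1/208850) = -273677317/5196*(-1/208850) = 273677317/1085184600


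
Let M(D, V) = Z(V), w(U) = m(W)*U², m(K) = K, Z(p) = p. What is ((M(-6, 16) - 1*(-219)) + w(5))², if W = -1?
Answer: 44100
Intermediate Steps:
w(U) = -U²
M(D, V) = V
((M(-6, 16) - 1*(-219)) + w(5))² = ((16 - 1*(-219)) - 1*5²)² = ((16 + 219) - 1*25)² = (235 - 25)² = 210² = 44100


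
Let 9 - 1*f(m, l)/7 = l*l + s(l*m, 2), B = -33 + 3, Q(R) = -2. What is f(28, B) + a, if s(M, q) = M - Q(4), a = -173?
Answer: -544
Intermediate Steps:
s(M, q) = 2 + M (s(M, q) = M - 1*(-2) = M + 2 = 2 + M)
B = -30
f(m, l) = 49 - 7*l**2 - 7*l*m (f(m, l) = 63 - 7*(l*l + (2 + l*m)) = 63 - 7*(l**2 + (2 + l*m)) = 63 - 7*(2 + l**2 + l*m) = 63 + (-14 - 7*l**2 - 7*l*m) = 49 - 7*l**2 - 7*l*m)
f(28, B) + a = (49 - 7*(-30)**2 - 7*(-30)*28) - 173 = (49 - 7*900 + 5880) - 173 = (49 - 6300 + 5880) - 173 = -371 - 173 = -544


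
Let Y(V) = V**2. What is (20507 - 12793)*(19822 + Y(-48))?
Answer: 170679964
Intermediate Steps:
(20507 - 12793)*(19822 + Y(-48)) = (20507 - 12793)*(19822 + (-48)**2) = 7714*(19822 + 2304) = 7714*22126 = 170679964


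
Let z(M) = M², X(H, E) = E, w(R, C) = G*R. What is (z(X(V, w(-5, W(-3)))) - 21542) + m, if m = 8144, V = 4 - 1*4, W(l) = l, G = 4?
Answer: -12998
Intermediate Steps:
w(R, C) = 4*R
V = 0 (V = 4 - 4 = 0)
(z(X(V, w(-5, W(-3)))) - 21542) + m = ((4*(-5))² - 21542) + 8144 = ((-20)² - 21542) + 8144 = (400 - 21542) + 8144 = -21142 + 8144 = -12998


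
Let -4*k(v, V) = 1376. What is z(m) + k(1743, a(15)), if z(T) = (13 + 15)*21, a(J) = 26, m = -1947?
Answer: 244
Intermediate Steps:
k(v, V) = -344 (k(v, V) = -1/4*1376 = -344)
z(T) = 588 (z(T) = 28*21 = 588)
z(m) + k(1743, a(15)) = 588 - 344 = 244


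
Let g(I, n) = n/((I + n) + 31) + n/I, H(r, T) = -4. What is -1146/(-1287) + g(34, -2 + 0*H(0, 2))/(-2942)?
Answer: 401226179/450576126 ≈ 0.89047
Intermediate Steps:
g(I, n) = n/I + n/(31 + I + n) (g(I, n) = n/(31 + I + n) + n/I = n/I + n/(31 + I + n))
-1146/(-1287) + g(34, -2 + 0*H(0, 2))/(-2942) = -1146/(-1287) + ((-2 + 0*(-4))*(31 + (-2 + 0*(-4)) + 2*34)/(34*(31 + 34 + (-2 + 0*(-4)))))/(-2942) = -1146*(-1/1287) + ((-2 + 0)*(1/34)*(31 + (-2 + 0) + 68)/(31 + 34 + (-2 + 0)))*(-1/2942) = 382/429 - 2*1/34*(31 - 2 + 68)/(31 + 34 - 2)*(-1/2942) = 382/429 - 2*1/34*97/63*(-1/2942) = 382/429 - 2*1/34*1/63*97*(-1/2942) = 382/429 - 97/1071*(-1/2942) = 382/429 + 97/3150882 = 401226179/450576126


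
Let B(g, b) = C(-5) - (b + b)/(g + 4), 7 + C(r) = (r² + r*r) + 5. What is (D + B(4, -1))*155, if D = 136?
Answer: 114235/4 ≈ 28559.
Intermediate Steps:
C(r) = -2 + 2*r² (C(r) = -7 + ((r² + r*r) + 5) = -7 + ((r² + r²) + 5) = -7 + (2*r² + 5) = -7 + (5 + 2*r²) = -2 + 2*r²)
B(g, b) = 48 - 2*b/(4 + g) (B(g, b) = (-2 + 2*(-5)²) - (b + b)/(g + 4) = (-2 + 2*25) - 2*b/(4 + g) = (-2 + 50) - 2*b/(4 + g) = 48 - 2*b/(4 + g))
(D + B(4, -1))*155 = (136 + 2*(96 - 1*(-1) + 24*4)/(4 + 4))*155 = (136 + 2*(96 + 1 + 96)/8)*155 = (136 + 2*(⅛)*193)*155 = (136 + 193/4)*155 = (737/4)*155 = 114235/4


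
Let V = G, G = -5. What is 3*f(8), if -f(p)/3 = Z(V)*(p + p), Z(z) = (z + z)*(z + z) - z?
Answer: -15120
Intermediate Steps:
V = -5
Z(z) = -z + 4*z**2 (Z(z) = (2*z)*(2*z) - z = 4*z**2 - z = -z + 4*z**2)
f(p) = -630*p (f(p) = -3*(-5*(-1 + 4*(-5)))*(p + p) = -3*(-5*(-1 - 20))*2*p = -3*(-5*(-21))*2*p = -315*2*p = -630*p)
3*f(8) = 3*(-630*8) = 3*(-5040) = -15120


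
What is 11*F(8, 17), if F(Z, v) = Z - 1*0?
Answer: 88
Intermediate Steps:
F(Z, v) = Z (F(Z, v) = Z + 0 = Z)
11*F(8, 17) = 11*8 = 88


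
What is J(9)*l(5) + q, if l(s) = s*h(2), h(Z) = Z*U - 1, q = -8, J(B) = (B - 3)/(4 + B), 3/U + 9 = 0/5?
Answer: -154/13 ≈ -11.846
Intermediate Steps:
U = -⅓ (U = 3/(-9 + 0/5) = 3/(-9 + 0*(⅕)) = 3/(-9 + 0) = 3/(-9) = 3*(-⅑) = -⅓ ≈ -0.33333)
J(B) = (-3 + B)/(4 + B)
h(Z) = -1 - Z/3 (h(Z) = Z*(-⅓) - 1 = -Z/3 - 1 = -1 - Z/3)
l(s) = -5*s/3 (l(s) = s*(-1 - ⅓*2) = s*(-1 - ⅔) = s*(-5/3) = -5*s/3)
J(9)*l(5) + q = ((-3 + 9)/(4 + 9))*(-5/3*5) - 8 = (6/13)*(-25/3) - 8 = -50/13 - 8 = -154/13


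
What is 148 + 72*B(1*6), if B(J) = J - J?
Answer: 148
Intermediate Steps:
B(J) = 0
148 + 72*B(1*6) = 148 + 72*0 = 148 + 0 = 148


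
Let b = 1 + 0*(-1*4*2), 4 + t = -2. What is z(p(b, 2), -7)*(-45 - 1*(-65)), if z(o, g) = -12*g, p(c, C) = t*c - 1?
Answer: 1680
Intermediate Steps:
t = -6 (t = -4 - 2 = -6)
b = 1 (b = 1 + 0*(-4*2) = 1 + 0*(-8) = 1 + 0 = 1)
p(c, C) = -1 - 6*c (p(c, C) = -6*c - 1 = -1 - 6*c)
z(p(b, 2), -7)*(-45 - 1*(-65)) = (-12*(-7))*(-45 - 1*(-65)) = 84*(-45 + 65) = 84*20 = 1680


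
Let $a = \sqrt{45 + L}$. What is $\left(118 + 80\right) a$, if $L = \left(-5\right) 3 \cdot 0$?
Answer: $594 \sqrt{5} \approx 1328.2$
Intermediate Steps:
$L = 0$ ($L = \left(-15\right) 0 = 0$)
$a = 3 \sqrt{5}$ ($a = \sqrt{45 + 0} = \sqrt{45} = 3 \sqrt{5} \approx 6.7082$)
$\left(118 + 80\right) a = \left(118 + 80\right) 3 \sqrt{5} = 198 \cdot 3 \sqrt{5} = 594 \sqrt{5}$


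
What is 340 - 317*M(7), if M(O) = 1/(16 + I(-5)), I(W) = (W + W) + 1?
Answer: 2063/7 ≈ 294.71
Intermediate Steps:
I(W) = 1 + 2*W (I(W) = 2*W + 1 = 1 + 2*W)
M(O) = ⅐ (M(O) = 1/(16 + (1 + 2*(-5))) = 1/(16 + (1 - 10)) = 1/(16 - 9) = 1/7 = ⅐)
340 - 317*M(7) = 340 - 317*⅐ = 340 - 317/7 = 2063/7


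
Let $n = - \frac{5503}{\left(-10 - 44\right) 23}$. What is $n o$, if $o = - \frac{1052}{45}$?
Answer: $- \frac{2894578}{27945} \approx -103.58$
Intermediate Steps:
$n = \frac{5503}{1242}$ ($n = - \frac{5503}{\left(-54\right) 23} = - \frac{5503}{-1242} = \left(-5503\right) \left(- \frac{1}{1242}\right) = \frac{5503}{1242} \approx 4.4308$)
$o = - \frac{1052}{45}$ ($o = \left(-1052\right) \frac{1}{45} = - \frac{1052}{45} \approx -23.378$)
$n o = \frac{5503}{1242} \left(- \frac{1052}{45}\right) = - \frac{2894578}{27945}$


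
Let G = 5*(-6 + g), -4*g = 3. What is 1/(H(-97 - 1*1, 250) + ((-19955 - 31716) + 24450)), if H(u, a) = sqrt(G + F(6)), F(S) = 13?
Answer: -108884/2963931447 - 2*I*sqrt(83)/2963931447 ≈ -3.6736e-5 - 6.1475e-9*I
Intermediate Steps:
g = -3/4 (g = -1/4*3 = -3/4 ≈ -0.75000)
G = -135/4 (G = 5*(-6 - 3/4) = 5*(-27/4) = -135/4 ≈ -33.750)
H(u, a) = I*sqrt(83)/2 (H(u, a) = sqrt(-135/4 + 13) = sqrt(-83/4) = I*sqrt(83)/2)
1/(H(-97 - 1*1, 250) + ((-19955 - 31716) + 24450)) = 1/(I*sqrt(83)/2 + ((-19955 - 31716) + 24450)) = 1/(I*sqrt(83)/2 + (-51671 + 24450)) = 1/(I*sqrt(83)/2 - 27221) = 1/(-27221 + I*sqrt(83)/2)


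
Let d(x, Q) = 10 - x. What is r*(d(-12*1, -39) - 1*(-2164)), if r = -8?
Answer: -17488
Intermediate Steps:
r*(d(-12*1, -39) - 1*(-2164)) = -8*((10 - (-12)) - 1*(-2164)) = -8*((10 - 1*(-12)) + 2164) = -8*((10 + 12) + 2164) = -8*(22 + 2164) = -8*2186 = -17488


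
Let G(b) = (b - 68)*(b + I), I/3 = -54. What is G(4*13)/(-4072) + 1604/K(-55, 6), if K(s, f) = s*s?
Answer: 150936/1539725 ≈ 0.098028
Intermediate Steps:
I = -162 (I = 3*(-54) = -162)
K(s, f) = s**2
G(b) = (-162 + b)*(-68 + b) (G(b) = (b - 68)*(b - 162) = (-68 + b)*(-162 + b) = (-162 + b)*(-68 + b))
G(4*13)/(-4072) + 1604/K(-55, 6) = (11016 + (4*13)**2 - 920*13)/(-4072) + 1604/((-55)**2) = (11016 + 52**2 - 230*52)*(-1/4072) + 1604/3025 = (11016 + 2704 - 11960)*(-1/4072) + 1604*(1/3025) = 1760*(-1/4072) + 1604/3025 = -220/509 + 1604/3025 = 150936/1539725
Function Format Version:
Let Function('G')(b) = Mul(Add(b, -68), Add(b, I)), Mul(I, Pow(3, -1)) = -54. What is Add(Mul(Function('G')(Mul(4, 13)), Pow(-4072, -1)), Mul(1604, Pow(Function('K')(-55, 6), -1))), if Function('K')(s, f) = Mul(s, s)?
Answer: Rational(150936, 1539725) ≈ 0.098028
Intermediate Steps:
I = -162 (I = Mul(3, -54) = -162)
Function('K')(s, f) = Pow(s, 2)
Function('G')(b) = Mul(Add(-162, b), Add(-68, b)) (Function('G')(b) = Mul(Add(b, -68), Add(b, -162)) = Mul(Add(-68, b), Add(-162, b)) = Mul(Add(-162, b), Add(-68, b)))
Add(Mul(Function('G')(Mul(4, 13)), Pow(-4072, -1)), Mul(1604, Pow(Function('K')(-55, 6), -1))) = Add(Mul(Add(11016, Pow(Mul(4, 13), 2), Mul(-230, Mul(4, 13))), Pow(-4072, -1)), Mul(1604, Pow(Pow(-55, 2), -1))) = Add(Mul(Add(11016, Pow(52, 2), Mul(-230, 52)), Rational(-1, 4072)), Mul(1604, Pow(3025, -1))) = Add(Mul(Add(11016, 2704, -11960), Rational(-1, 4072)), Mul(1604, Rational(1, 3025))) = Add(Mul(1760, Rational(-1, 4072)), Rational(1604, 3025)) = Add(Rational(-220, 509), Rational(1604, 3025)) = Rational(150936, 1539725)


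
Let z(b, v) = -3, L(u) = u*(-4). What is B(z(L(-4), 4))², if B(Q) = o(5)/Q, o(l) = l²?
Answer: 625/9 ≈ 69.444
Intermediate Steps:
L(u) = -4*u
B(Q) = 25/Q (B(Q) = 5²/Q = 25/Q)
B(z(L(-4), 4))² = (25/(-3))² = (25*(-⅓))² = (-25/3)² = 625/9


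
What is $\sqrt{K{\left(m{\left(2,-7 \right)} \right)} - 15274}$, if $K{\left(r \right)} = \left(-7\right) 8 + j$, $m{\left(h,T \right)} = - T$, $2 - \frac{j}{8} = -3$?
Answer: $i \sqrt{15290} \approx 123.65 i$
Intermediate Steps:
$j = 40$ ($j = 16 - -24 = 16 + 24 = 40$)
$K{\left(r \right)} = -16$ ($K{\left(r \right)} = \left(-7\right) 8 + 40 = -56 + 40 = -16$)
$\sqrt{K{\left(m{\left(2,-7 \right)} \right)} - 15274} = \sqrt{-16 - 15274} = \sqrt{-15290} = i \sqrt{15290}$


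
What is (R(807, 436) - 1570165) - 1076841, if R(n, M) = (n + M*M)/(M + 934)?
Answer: -3626207317/1370 ≈ -2.6469e+6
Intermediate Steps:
R(n, M) = (n + M²)/(934 + M)
(R(807, 436) - 1570165) - 1076841 = ((807 + 436²)/(934 + 436) - 1570165) - 1076841 = ((807 + 190096)/1370 - 1570165) - 1076841 = ((1/1370)*190903 - 1570165) - 1076841 = (190903/1370 - 1570165) - 1076841 = -2150935147/1370 - 1076841 = -3626207317/1370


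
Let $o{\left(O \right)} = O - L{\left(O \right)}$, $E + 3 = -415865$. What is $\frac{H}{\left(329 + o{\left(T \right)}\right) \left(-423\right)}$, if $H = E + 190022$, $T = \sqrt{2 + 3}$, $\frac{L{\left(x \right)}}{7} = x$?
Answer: $\frac{175658}{108061} + \frac{150564 \sqrt{5}}{5078867} \approx 1.6918$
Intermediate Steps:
$E = -415868$ ($E = -3 - 415865 = -415868$)
$L{\left(x \right)} = 7 x$
$T = \sqrt{5} \approx 2.2361$
$o{\left(O \right)} = - 6 O$ ($o{\left(O \right)} = O - 7 O = - 6 O$)
$H = -225846$ ($H = -415868 + 190022 = -225846$)
$\frac{H}{\left(329 + o{\left(T \right)}\right) \left(-423\right)} = - \frac{225846}{\left(329 - 6 \sqrt{5}\right) \left(-423\right)} = - \frac{225846}{-139167 + 2538 \sqrt{5}}$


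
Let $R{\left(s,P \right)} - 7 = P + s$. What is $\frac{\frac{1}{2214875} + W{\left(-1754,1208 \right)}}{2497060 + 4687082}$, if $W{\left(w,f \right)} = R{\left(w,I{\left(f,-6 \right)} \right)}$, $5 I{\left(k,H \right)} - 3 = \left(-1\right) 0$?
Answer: $- \frac{3868057699}{15911976512250} \approx -0.00024309$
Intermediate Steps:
$I{\left(k,H \right)} = \frac{3}{5}$ ($I{\left(k,H \right)} = \frac{3}{5} + \frac{\left(-1\right) 0}{5} = \frac{3}{5} + \frac{1}{5} \cdot 0 = \frac{3}{5} + 0 = \frac{3}{5}$)
$R{\left(s,P \right)} = 7 + P + s$ ($R{\left(s,P \right)} = 7 + \left(P + s\right) = 7 + P + s$)
$W{\left(w,f \right)} = \frac{38}{5} + w$ ($W{\left(w,f \right)} = 7 + \frac{3}{5} + w = \frac{38}{5} + w$)
$\frac{\frac{1}{2214875} + W{\left(-1754,1208 \right)}}{2497060 + 4687082} = \frac{\frac{1}{2214875} + \left(\frac{38}{5} - 1754\right)}{2497060 + 4687082} = \frac{\frac{1}{2214875} - \frac{8732}{5}}{7184142} = \left(- \frac{3868057699}{2214875}\right) \frac{1}{7184142} = - \frac{3868057699}{15911976512250}$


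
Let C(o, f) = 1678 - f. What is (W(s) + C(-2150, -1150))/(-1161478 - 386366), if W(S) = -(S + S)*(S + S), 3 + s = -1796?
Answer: 3235694/386961 ≈ 8.3618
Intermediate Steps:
s = -1799 (s = -3 - 1796 = -1799)
W(S) = -4*S² (W(S) = -2*S*2*S = -4*S²)
(W(s) + C(-2150, -1150))/(-1161478 - 386366) = (-4*(-1799)² + (1678 - 1*(-1150)))/(-1161478 - 386366) = (-4*3236401 + (1678 + 1150))/(-1547844) = (-12945604 + 2828)*(-1/1547844) = -12942776*(-1/1547844) = 3235694/386961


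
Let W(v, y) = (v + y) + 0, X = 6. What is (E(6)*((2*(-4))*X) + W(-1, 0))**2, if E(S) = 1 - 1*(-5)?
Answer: 83521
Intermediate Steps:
E(S) = 6 (E(S) = 1 + 5 = 6)
W(v, y) = v + y
(E(6)*((2*(-4))*X) + W(-1, 0))**2 = (6*((2*(-4))*6) + (-1 + 0))**2 = (6*(-8*6) - 1)**2 = (6*(-48) - 1)**2 = (-288 - 1)**2 = (-289)**2 = 83521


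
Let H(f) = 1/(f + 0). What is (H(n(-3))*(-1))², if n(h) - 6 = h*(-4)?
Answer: 1/324 ≈ 0.0030864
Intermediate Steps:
n(h) = 6 - 4*h (n(h) = 6 + h*(-4) = 6 - 4*h)
H(f) = 1/f
(H(n(-3))*(-1))² = (-1/(6 - 4*(-3)))² = (-1/(6 + 12))² = (-1/18)² = 1/324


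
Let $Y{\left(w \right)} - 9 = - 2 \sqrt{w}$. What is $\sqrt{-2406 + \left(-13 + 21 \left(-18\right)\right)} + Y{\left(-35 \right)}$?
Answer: $9 + i \sqrt{2797} - 2 i \sqrt{35} \approx 9.0 + 41.055 i$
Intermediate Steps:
$Y{\left(w \right)} = 9 - 2 \sqrt{w}$
$\sqrt{-2406 + \left(-13 + 21 \left(-18\right)\right)} + Y{\left(-35 \right)} = \sqrt{-2406 + \left(-13 + 21 \left(-18\right)\right)} + \left(9 - 2 \sqrt{-35}\right) = \sqrt{-2406 - 391} + \left(9 - 2 i \sqrt{35}\right) = \sqrt{-2797} + \left(9 - 2 i \sqrt{35}\right) = i \sqrt{2797} + \left(9 - 2 i \sqrt{35}\right) = 9 + i \sqrt{2797} - 2 i \sqrt{35}$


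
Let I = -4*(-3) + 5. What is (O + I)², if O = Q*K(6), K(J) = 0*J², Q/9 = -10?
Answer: 289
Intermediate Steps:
Q = -90 (Q = 9*(-10) = -90)
K(J) = 0
I = 17 (I = 12 + 5 = 17)
O = 0 (O = -90*0 = 0)
(O + I)² = (0 + 17)² = 17² = 289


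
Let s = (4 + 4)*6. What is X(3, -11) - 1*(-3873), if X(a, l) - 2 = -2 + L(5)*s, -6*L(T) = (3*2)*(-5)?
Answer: 4113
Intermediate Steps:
L(T) = 5 (L(T) = -3*2*(-5)/6 = -(-5) = -⅙*(-30) = 5)
s = 48 (s = 8*6 = 48)
X(a, l) = 240 (X(a, l) = 2 + (-2 + 5*48) = 2 + (-2 + 240) = 2 + 238 = 240)
X(3, -11) - 1*(-3873) = 240 - 1*(-3873) = 240 + 3873 = 4113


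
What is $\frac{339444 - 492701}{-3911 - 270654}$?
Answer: $\frac{153257}{274565} \approx 0.55818$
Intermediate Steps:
$\frac{339444 - 492701}{-3911 - 270654} = - \frac{153257}{-274565} = \left(-153257\right) \left(- \frac{1}{274565}\right) = \frac{153257}{274565}$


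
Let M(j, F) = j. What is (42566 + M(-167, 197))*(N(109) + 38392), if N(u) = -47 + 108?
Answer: 1630368747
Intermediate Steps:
N(u) = 61
(42566 + M(-167, 197))*(N(109) + 38392) = (42566 - 167)*(61 + 38392) = 42399*38453 = 1630368747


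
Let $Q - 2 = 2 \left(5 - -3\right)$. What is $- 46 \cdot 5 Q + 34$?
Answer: $-4106$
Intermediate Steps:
$Q = 18$ ($Q = 2 + 2 \left(5 - -3\right) = 2 + 2 \left(5 + \left(-1 + 4\right)\right) = 2 + 2 \left(5 + 3\right) = 2 + 2 \cdot 8 = 2 + 16 = 18$)
$- 46 \cdot 5 Q + 34 = - 46 \cdot 5 \cdot 18 + 34 = \left(-46\right) 90 + 34 = -4140 + 34 = -4106$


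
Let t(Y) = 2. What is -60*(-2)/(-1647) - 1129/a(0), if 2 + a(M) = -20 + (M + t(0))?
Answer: 619021/10980 ≈ 56.377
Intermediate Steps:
a(M) = -20 + M (a(M) = -2 + (-20 + (M + 2)) = -2 + (-20 + (2 + M)) = -2 + (-18 + M) = -20 + M)
-60*(-2)/(-1647) - 1129/a(0) = -60*(-2)/(-1647) - 1129/(-20 + 0) = 120*(-1/1647) - 1129/(-20) = -40/549 - 1129*(-1/20) = -40/549 + 1129/20 = 619021/10980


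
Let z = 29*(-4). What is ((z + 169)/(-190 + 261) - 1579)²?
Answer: 12556547136/5041 ≈ 2.4909e+6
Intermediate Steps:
z = -116
((z + 169)/(-190 + 261) - 1579)² = ((-116 + 169)/(-190 + 261) - 1579)² = (53/71 - 1579)² = (-112056/71)² = 12556547136/5041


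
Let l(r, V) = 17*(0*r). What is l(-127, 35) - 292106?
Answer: -292106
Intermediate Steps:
l(r, V) = 0 (l(r, V) = 17*0 = 0)
l(-127, 35) - 292106 = 0 - 292106 = -292106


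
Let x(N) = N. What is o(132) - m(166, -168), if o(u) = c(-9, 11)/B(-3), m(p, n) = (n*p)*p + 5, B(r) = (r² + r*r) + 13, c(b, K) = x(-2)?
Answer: 143511491/31 ≈ 4.6294e+6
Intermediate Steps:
c(b, K) = -2
B(r) = 13 + 2*r² (B(r) = (r² + r²) + 13 = 2*r² + 13 = 13 + 2*r²)
m(p, n) = 5 + n*p² (m(p, n) = n*p² + 5 = 5 + n*p²)
o(u) = -2/31 (o(u) = -2/(13 + 2*(-3)²) = -2/(13 + 2*9) = -2/(13 + 18) = -2/31)
o(132) - m(166, -168) = -2/31 - (5 - 168*166²) = -2/31 - (5 - 168*27556) = -2/31 - (5 - 4629408) = -2/31 - 1*(-4629403) = -2/31 + 4629403 = 143511491/31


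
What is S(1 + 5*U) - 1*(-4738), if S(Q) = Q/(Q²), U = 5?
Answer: 123189/26 ≈ 4738.0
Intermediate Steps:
S(Q) = 1/Q (S(Q) = Q/Q² = 1/Q)
S(1 + 5*U) - 1*(-4738) = 1/(1 + 5*5) - 1*(-4738) = 1/(1 + 25) + 4738 = 1/26 + 4738 = 123189/26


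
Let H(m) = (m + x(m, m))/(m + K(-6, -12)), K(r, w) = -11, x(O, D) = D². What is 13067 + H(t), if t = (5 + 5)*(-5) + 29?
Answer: 104431/8 ≈ 13054.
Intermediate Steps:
t = -21 (t = 10*(-5) + 29 = -50 + 29 = -21)
H(m) = (m + m²)/(-11 + m) (H(m) = (m + m²)/(m - 11) = (m + m²)/(-11 + m))
13067 + H(t) = 13067 - 21*(1 - 21)/(-11 - 21) = 13067 - 21*(-20)/(-32) = 13067 - 21*(-1/32)*(-20) = 13067 - 105/8 = 104431/8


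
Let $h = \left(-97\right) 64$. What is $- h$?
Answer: $6208$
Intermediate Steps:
$h = -6208$
$- h = \left(-1\right) \left(-6208\right) = 6208$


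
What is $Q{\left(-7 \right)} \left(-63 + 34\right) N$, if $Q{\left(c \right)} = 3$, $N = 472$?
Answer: $-41064$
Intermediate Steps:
$Q{\left(-7 \right)} \left(-63 + 34\right) N = 3 \left(-63 + 34\right) 472 = 3 \left(-29\right) 472 = \left(-87\right) 472 = -41064$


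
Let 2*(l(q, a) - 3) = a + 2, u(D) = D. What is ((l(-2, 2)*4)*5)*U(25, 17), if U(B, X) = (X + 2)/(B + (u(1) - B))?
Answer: 1900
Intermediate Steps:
l(q, a) = 4 + a/2 (l(q, a) = 3 + (a + 2)/2 = 3 + (2 + a)/2 = 3 + (1 + a/2) = 4 + a/2)
U(B, X) = 2 + X (U(B, X) = (X + 2)/(B + (1 - B)) = (2 + X)/1 = (2 + X)*1 = 2 + X)
((l(-2, 2)*4)*5)*U(25, 17) = (((4 + (1/2)*2)*4)*5)*(2 + 17) = (((4 + 1)*4)*5)*19 = ((5*4)*5)*19 = (20*5)*19 = 100*19 = 1900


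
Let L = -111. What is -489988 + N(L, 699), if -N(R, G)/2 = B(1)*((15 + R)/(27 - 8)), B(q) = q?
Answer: -9309580/19 ≈ -4.8998e+5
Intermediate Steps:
N(R, G) = -30/19 - 2*R/19 (N(R, G) = -2*(15 + R)/(27 - 8) = -2*(15 + R)/19 = -2*(15 + R)*(1/19) = -2*(15/19 + R/19) = -30/19 - 2*R/19)
-489988 + N(L, 699) = -489988 + (-30/19 - 2/19*(-111)) = -489988 + (-30/19 + 222/19) = -489988 + 192/19 = -9309580/19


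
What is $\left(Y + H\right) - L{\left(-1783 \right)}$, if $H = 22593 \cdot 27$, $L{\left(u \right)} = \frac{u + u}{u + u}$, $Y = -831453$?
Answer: $-221443$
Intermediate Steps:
$L{\left(u \right)} = 1$ ($L{\left(u \right)} = \frac{2 u}{2 u} = 2 u \frac{1}{2 u} = 1$)
$H = 610011$
$\left(Y + H\right) - L{\left(-1783 \right)} = \left(-831453 + 610011\right) - 1 = -221442 - 1 = -221443$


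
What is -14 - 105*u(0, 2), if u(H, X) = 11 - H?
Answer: -1169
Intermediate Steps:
-14 - 105*u(0, 2) = -14 - 105*(11 - 1*0) = -14 - 105*(11 + 0) = -14 - 105*11 = -14 - 1155 = -1169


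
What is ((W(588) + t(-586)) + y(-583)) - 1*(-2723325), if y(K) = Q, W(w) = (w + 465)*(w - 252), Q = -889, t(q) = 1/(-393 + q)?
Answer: 3011642875/979 ≈ 3.0762e+6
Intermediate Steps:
W(w) = (-252 + w)*(465 + w) (W(w) = (465 + w)*(-252 + w) = (-252 + w)*(465 + w))
y(K) = -889
((W(588) + t(-586)) + y(-583)) - 1*(-2723325) = (((-117180 + 588² + 213*588) + 1/(-393 - 586)) - 889) - 1*(-2723325) = (((-117180 + 345744 + 125244) + 1/(-979)) - 889) + 2723325 = ((353808 - 1/979) - 889) + 2723325 = (346378031/979 - 889) + 2723325 = 345507700/979 + 2723325 = 3011642875/979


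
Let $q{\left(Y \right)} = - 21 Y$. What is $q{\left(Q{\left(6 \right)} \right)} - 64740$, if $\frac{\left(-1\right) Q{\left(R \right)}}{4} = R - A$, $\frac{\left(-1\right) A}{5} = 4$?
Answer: $-62556$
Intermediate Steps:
$A = -20$ ($A = \left(-5\right) 4 = -20$)
$Q{\left(R \right)} = -80 - 4 R$ ($Q{\left(R \right)} = - 4 \left(R - -20\right) = - 4 \left(R + 20\right) = - 4 \left(20 + R\right) = -80 - 4 R$)
$q{\left(Q{\left(6 \right)} \right)} - 64740 = - 21 \left(-80 - 24\right) - 64740 = \left(-21\right) \left(-104\right) - 64740 = 2184 - 64740 = -62556$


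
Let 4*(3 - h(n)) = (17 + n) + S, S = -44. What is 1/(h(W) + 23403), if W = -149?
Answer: 1/23450 ≈ 4.2644e-5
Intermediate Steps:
h(n) = 39/4 - n/4 (h(n) = 3 - ((17 + n) - 44)/4 = 3 - (-27 + n)/4 = 3 + (27/4 - n/4) = 39/4 - n/4)
1/(h(W) + 23403) = 1/((39/4 - ¼*(-149)) + 23403) = 1/((39/4 + 149/4) + 23403) = 1/(47 + 23403) = 1/23450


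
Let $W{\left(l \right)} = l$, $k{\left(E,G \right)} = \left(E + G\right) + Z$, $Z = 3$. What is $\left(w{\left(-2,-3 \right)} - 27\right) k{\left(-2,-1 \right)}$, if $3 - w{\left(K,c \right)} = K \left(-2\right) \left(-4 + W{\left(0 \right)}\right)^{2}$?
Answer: $0$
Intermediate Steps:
$k{\left(E,G \right)} = 3 + E + G$ ($k{\left(E,G \right)} = \left(E + G\right) + 3 = 3 + E + G$)
$w{\left(K,c \right)} = 3 + 32 K$ ($w{\left(K,c \right)} = 3 - K \left(-2\right) \left(-4 + 0\right)^{2} = 3 - - 2 K \left(-4\right)^{2} = 3 - - 2 K 16 = 3 - - 32 K = 3 + 32 K$)
$\left(w{\left(-2,-3 \right)} - 27\right) k{\left(-2,-1 \right)} = \left(\left(3 + 32 \left(-2\right)\right) - 27\right) \left(3 - 2 - 1\right) = \left(\left(3 - 64\right) - 27\right) 0 = \left(-61 - 27\right) 0 = \left(-88\right) 0 = 0$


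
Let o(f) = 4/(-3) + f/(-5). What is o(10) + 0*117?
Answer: -10/3 ≈ -3.3333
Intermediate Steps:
o(f) = -4/3 - f/5 (o(f) = 4*(-⅓) + f*(-⅕) = -4/3 - f/5)
o(10) + 0*117 = (-4/3 - ⅕*10) + 0*117 = (-4/3 - 2) + 0 = -10/3 + 0 = -10/3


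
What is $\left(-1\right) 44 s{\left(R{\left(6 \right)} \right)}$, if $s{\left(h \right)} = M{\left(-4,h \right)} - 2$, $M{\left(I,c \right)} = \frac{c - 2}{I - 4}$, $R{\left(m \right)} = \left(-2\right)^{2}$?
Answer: $99$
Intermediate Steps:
$R{\left(m \right)} = 4$
$M{\left(I,c \right)} = \frac{-2 + c}{-4 + I}$
$s{\left(h \right)} = - \frac{7}{4} - \frac{h}{8}$ ($s{\left(h \right)} = \frac{-2 + h}{-4 - 4} - 2 = \frac{-2 + h}{-8} - 2 = - \frac{-2 + h}{8} - 2 = \left(\frac{1}{4} - \frac{h}{8}\right) - 2 = - \frac{7}{4} - \frac{h}{8}$)
$\left(-1\right) 44 s{\left(R{\left(6 \right)} \right)} = \left(-1\right) 44 \left(- \frac{7}{4} - \frac{1}{2}\right) = - 44 \left(- \frac{7}{4} - \frac{1}{2}\right) = \left(-44\right) \left(- \frac{9}{4}\right) = 99$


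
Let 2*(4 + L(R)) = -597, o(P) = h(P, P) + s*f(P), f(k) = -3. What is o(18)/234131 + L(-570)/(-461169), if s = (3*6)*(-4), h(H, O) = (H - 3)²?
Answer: 548400313/215947918278 ≈ 0.0025395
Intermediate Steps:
h(H, O) = (-3 + H)²
s = -72 (s = 18*(-4) = -72)
o(P) = 216 + (-3 + P)² (o(P) = (-3 + P)² - 72*(-3) = (-3 + P)² + 216 = 216 + (-3 + P)²)
L(R) = -605/2 (L(R) = -4 + (½)*(-597) = -4 - 597/2 = -605/2)
o(18)/234131 + L(-570)/(-461169) = (216 + (-3 + 18)²)/234131 - 605/2/(-461169) = (216 + 15²)*(1/234131) - 605/2*(-1/461169) = (216 + 225)*(1/234131) + 605/922338 = 441*(1/234131) + 605/922338 = 441/234131 + 605/922338 = 548400313/215947918278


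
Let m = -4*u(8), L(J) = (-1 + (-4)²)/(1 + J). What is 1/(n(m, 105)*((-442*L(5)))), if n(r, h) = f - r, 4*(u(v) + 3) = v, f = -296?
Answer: 1/331500 ≈ 3.0166e-6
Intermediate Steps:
u(v) = -3 + v/4
L(J) = 15/(1 + J) (L(J) = (-1 + 16)/(1 + J) = 15/(1 + J))
m = 4 (m = -4*(-3 + (¼)*8) = -4*(-3 + 2) = -4*(-1) = 4)
n(r, h) = -296 - r
1/(n(m, 105)*((-442*L(5)))) = 1/((-296 - 1*4)*((-6630/(1 + 5)))) = 1/((-296 - 4)*((-6630/6))) = 1/((-300)*((-6630/6))) = -1/(300*((-442*5/2))) = -1/300/(-1105) = -1/300*(-1/1105) = 1/331500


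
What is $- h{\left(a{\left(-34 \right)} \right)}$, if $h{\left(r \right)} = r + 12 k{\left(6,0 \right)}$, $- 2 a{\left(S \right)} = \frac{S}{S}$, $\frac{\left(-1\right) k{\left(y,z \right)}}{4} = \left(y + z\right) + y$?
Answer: $\frac{1153}{2} \approx 576.5$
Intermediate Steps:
$k{\left(y,z \right)} = - 8 y - 4 z$ ($k{\left(y,z \right)} = - 4 \left(\left(y + z\right) + y\right) = - 4 \left(z + 2 y\right) = - 8 y - 4 z$)
$a{\left(S \right)} = - \frac{1}{2}$ ($a{\left(S \right)} = - \frac{S \frac{1}{S}}{2} = \left(- \frac{1}{2}\right) 1 = - \frac{1}{2}$)
$h{\left(r \right)} = -576 + r$ ($h{\left(r \right)} = r + 12 \left(\left(-8\right) 6 - 0\right) = r + 12 \left(-48 + 0\right) = r + 12 \left(-48\right) = r - 576 = -576 + r$)
$- h{\left(a{\left(-34 \right)} \right)} = - (-576 - \frac{1}{2}) = \left(-1\right) \left(- \frac{1153}{2}\right) = \frac{1153}{2}$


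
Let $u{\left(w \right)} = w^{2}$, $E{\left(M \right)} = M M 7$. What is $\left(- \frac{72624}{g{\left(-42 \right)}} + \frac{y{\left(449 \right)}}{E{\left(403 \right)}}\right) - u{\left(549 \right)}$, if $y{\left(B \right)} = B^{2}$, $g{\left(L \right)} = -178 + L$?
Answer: $- \frac{18825188505782}{62527465} \approx -3.0107 \cdot 10^{5}$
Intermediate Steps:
$E{\left(M \right)} = 7 M^{2}$ ($E{\left(M \right)} = M^{2} \cdot 7 = 7 M^{2}$)
$\left(- \frac{72624}{g{\left(-42 \right)}} + \frac{y{\left(449 \right)}}{E{\left(403 \right)}}\right) - u{\left(549 \right)} = \left(- \frac{72624}{-178 - 42} + \frac{449^{2}}{7 \cdot 403^{2}}\right) - 549^{2} = \left(- \frac{72624}{-220} + \frac{201601}{7 \cdot 162409}\right) - 301401 = \left(\left(-72624\right) \left(- \frac{1}{220}\right) + \frac{201601}{1136863}\right) - 301401 = \left(\frac{18156}{55} + 201601 \cdot \frac{1}{1136863}\right) - 301401 = \left(\frac{18156}{55} + \frac{201601}{1136863}\right) - 301401 = \frac{20651972683}{62527465} - 301401 = - \frac{18825188505782}{62527465}$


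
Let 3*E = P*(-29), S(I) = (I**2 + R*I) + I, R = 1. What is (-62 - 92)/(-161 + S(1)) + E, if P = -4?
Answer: 9395/237 ≈ 39.641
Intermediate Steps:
S(I) = I**2 + 2*I (S(I) = (I**2 + 1*I) + I = (I**2 + I) + I = (I + I**2) + I = I**2 + 2*I)
E = 116/3 (E = (-4*(-29))/3 = (1/3)*116 = 116/3 ≈ 38.667)
(-62 - 92)/(-161 + S(1)) + E = (-62 - 92)/(-161 + 1*(2 + 1)) + 116/3 = -154/(-161 + 1*3) + 116/3 = -154/(-161 + 3) + 116/3 = -154/(-158) + 116/3 = -154*(-1/158) + 116/3 = 77/79 + 116/3 = 9395/237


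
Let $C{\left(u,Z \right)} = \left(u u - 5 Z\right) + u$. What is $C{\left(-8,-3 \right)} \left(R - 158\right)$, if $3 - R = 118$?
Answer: $-19383$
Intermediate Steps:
$R = -115$ ($R = 3 - 118 = -115$)
$C{\left(u,Z \right)} = u + u^{2} - 5 Z$ ($C{\left(u,Z \right)} = \left(u^{2} - 5 Z\right) + u = u + u^{2} - 5 Z$)
$C{\left(-8,-3 \right)} \left(R - 158\right) = \left(-8 + \left(-8\right)^{2} - -15\right) \left(-115 - 158\right) = \left(-8 + 64 + 15\right) \left(-273\right) = 71 \left(-273\right) = -19383$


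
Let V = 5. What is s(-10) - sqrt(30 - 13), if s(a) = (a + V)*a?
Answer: 50 - sqrt(17) ≈ 45.877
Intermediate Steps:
s(a) = a*(5 + a) (s(a) = (a + 5)*a = (5 + a)*a = a*(5 + a))
s(-10) - sqrt(30 - 13) = -10*(5 - 10) - sqrt(30 - 13) = -10*(-5) - sqrt(17) = 50 - sqrt(17)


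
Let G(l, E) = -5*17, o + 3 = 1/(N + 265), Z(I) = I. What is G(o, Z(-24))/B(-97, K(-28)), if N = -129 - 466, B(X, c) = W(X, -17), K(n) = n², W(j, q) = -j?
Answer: -85/97 ≈ -0.87629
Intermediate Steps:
B(X, c) = -X
N = -595
o = -991/330 (o = -3 + 1/(-595 + 265) = -3 + 1/(-330) = -3 - 1/330 = -991/330 ≈ -3.0030)
G(l, E) = -85
G(o, Z(-24))/B(-97, K(-28)) = -85/((-1*(-97))) = -85/97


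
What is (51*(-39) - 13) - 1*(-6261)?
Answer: 4259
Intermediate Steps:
(51*(-39) - 13) - 1*(-6261) = (-1989 - 13) + 6261 = -2002 + 6261 = 4259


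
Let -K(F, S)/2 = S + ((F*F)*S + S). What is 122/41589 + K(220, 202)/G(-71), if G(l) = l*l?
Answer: -813247659310/209650149 ≈ -3879.1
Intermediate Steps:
K(F, S) = -4*S - 2*S*F² (K(F, S) = -2*(S + ((F*F)*S + S)) = -2*(S + (F²*S + S)) = -2*(S + (S*F² + S)) = -2*(S + (S + S*F²)) = -2*(2*S + S*F²) = -4*S - 2*S*F²)
G(l) = l²
122/41589 + K(220, 202)/G(-71) = 122/41589 + (-2*202*(2 + 220²))/((-71)²) = 122*(1/41589) - 2*202*(2 + 48400)/5041 = 122/41589 - 2*202*48402*(1/5041) = 122/41589 - 19554408*1/5041 = 122/41589 - 19554408/5041 = -813247659310/209650149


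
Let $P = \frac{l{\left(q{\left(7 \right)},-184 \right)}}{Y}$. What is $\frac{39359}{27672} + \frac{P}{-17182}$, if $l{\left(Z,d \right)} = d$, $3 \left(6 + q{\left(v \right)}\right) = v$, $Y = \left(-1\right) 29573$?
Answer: $\frac{9999609661013}{7030393785096} \approx 1.4223$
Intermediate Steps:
$Y = -29573$
$q{\left(v \right)} = -6 + \frac{v}{3}$
$P = \frac{184}{29573}$ ($P = - \frac{184}{-29573} = \left(-184\right) \left(- \frac{1}{29573}\right) = \frac{184}{29573} \approx 0.0062219$)
$\frac{39359}{27672} + \frac{P}{-17182} = \frac{39359}{27672} + \frac{184}{29573 \left(-17182\right)} = 39359 \cdot \frac{1}{27672} + \frac{184}{29573} \left(- \frac{1}{17182}\right) = \frac{39359}{27672} - \frac{92}{254061643} = \frac{9999609661013}{7030393785096}$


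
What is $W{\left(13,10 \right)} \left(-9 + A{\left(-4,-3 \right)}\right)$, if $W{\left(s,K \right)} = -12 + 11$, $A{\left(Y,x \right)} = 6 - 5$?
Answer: $8$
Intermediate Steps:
$A{\left(Y,x \right)} = 1$ ($A{\left(Y,x \right)} = 6 - 5 = 1$)
$W{\left(s,K \right)} = -1$
$W{\left(13,10 \right)} \left(-9 + A{\left(-4,-3 \right)}\right) = - (-9 + 1) = \left(-1\right) \left(-8\right) = 8$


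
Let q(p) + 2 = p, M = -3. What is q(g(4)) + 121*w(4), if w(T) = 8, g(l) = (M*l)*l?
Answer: 918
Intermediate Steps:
g(l) = -3*l**2 (g(l) = (-3*l)*l = -3*l**2)
q(p) = -2 + p
q(g(4)) + 121*w(4) = (-2 - 3*4**2) + 121*8 = (-2 - 3*16) + 968 = (-2 - 48) + 968 = -50 + 968 = 918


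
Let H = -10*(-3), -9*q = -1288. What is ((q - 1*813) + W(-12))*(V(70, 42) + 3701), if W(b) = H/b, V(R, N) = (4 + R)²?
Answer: -37023077/6 ≈ -6.1705e+6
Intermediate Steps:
q = 1288/9 (q = -⅑*(-1288) = 1288/9 ≈ 143.11)
H = 30
W(b) = 30/b
((q - 1*813) + W(-12))*(V(70, 42) + 3701) = ((1288/9 - 1*813) + 30/(-12))*((4 + 70)² + 3701) = ((1288/9 - 813) + 30*(-1/12))*(74² + 3701) = (-6029/9 - 5/2)*(5476 + 3701) = -12103/18*9177 = -37023077/6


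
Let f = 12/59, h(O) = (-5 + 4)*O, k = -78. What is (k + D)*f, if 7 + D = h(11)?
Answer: -1152/59 ≈ -19.525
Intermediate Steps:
h(O) = -O
D = -18 (D = -7 - 1*11 = -7 - 11 = -18)
f = 12/59 (f = 12*(1/59) = 12/59 ≈ 0.20339)
(k + D)*f = (-78 - 18)*(12/59) = -96*12/59 = -1152/59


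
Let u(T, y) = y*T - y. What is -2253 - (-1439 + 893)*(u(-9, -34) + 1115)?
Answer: 792177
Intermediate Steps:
u(T, y) = -y + T*y (u(T, y) = T*y - y = -y + T*y)
-2253 - (-1439 + 893)*(u(-9, -34) + 1115) = -2253 - (-1439 + 893)*(-34*(-1 - 9) + 1115) = -2253 - (-546)*(-34*(-10) + 1115) = -2253 - (-546)*(340 + 1115) = -2253 - (-546)*1455 = -2253 - 1*(-794430) = -2253 + 794430 = 792177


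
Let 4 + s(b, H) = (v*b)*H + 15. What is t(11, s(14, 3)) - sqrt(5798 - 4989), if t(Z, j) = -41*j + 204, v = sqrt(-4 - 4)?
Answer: -247 - sqrt(809) - 3444*I*sqrt(2) ≈ -275.44 - 4870.6*I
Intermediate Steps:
v = 2*I*sqrt(2) (v = sqrt(-8) = 2*I*sqrt(2) ≈ 2.8284*I)
s(b, H) = 11 + 2*I*H*b*sqrt(2) (s(b, H) = -4 + (((2*I*sqrt(2))*b)*H + 15) = -4 + ((2*I*b*sqrt(2))*H + 15) = -4 + (2*I*H*b*sqrt(2) + 15) = -4 + (15 + 2*I*H*b*sqrt(2)) = 11 + 2*I*H*b*sqrt(2))
t(Z, j) = 204 - 41*j
t(11, s(14, 3)) - sqrt(5798 - 4989) = (204 - 41*(11 + 2*I*3*14*sqrt(2))) - sqrt(5798 - 4989) = (204 - 41*(11 + 84*I*sqrt(2))) - sqrt(809) = (204 + (-451 - 3444*I*sqrt(2))) - sqrt(809) = (-247 - 3444*I*sqrt(2)) - sqrt(809) = -247 - sqrt(809) - 3444*I*sqrt(2)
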